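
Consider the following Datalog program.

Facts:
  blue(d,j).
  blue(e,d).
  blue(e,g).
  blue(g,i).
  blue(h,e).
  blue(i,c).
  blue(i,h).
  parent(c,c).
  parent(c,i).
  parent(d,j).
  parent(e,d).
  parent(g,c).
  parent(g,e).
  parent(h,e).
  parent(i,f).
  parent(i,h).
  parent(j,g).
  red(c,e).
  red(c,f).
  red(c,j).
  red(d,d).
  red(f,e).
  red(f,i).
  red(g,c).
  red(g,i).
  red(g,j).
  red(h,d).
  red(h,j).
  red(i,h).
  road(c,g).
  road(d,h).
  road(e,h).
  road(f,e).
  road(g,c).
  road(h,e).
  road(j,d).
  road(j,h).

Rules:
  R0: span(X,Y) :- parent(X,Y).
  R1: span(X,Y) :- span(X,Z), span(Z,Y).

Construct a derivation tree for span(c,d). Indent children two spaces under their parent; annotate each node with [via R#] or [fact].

round 1: derive span(c,c) via R0 from parent(c,c)
round 1: derive span(c,i) via R0 from parent(c,i)
round 1: derive span(d,j) via R0 from parent(d,j)
round 1: derive span(e,d) via R0 from parent(e,d)
round 1: derive span(g,c) via R0 from parent(g,c)
round 1: derive span(g,e) via R0 from parent(g,e)
round 1: derive span(h,e) via R0 from parent(h,e)
round 1: derive span(i,f) via R0 from parent(i,f)
round 1: derive span(i,h) via R0 from parent(i,h)
round 1: derive span(j,g) via R0 from parent(j,g)
round 2: derive span(c,f) via R1 from span(c,i), span(i,f)
round 2: derive span(c,h) via R1 from span(c,i), span(i,h)
round 2: derive span(d,g) via R1 from span(d,j), span(j,g)
round 2: derive span(e,j) via R1 from span(e,d), span(d,j)
round 2: derive span(g,d) via R1 from span(g,e), span(e,d)
round 2: derive span(g,i) via R1 from span(g,c), span(c,i)
round 2: derive span(h,d) via R1 from span(h,e), span(e,d)
round 2: derive span(i,e) via R1 from span(i,h), span(h,e)
round 2: derive span(j,c) via R1 from span(j,g), span(g,c)
round 2: derive span(j,e) via R1 from span(j,g), span(g,e)
round 3: derive span(c,d) via R1 from span(c,h), span(h,d)
round 3: derive span(c,e) via R1 from span(c,h), span(h,e)
round 3: derive span(d,c) via R1 from span(d,g), span(g,c)
round 3: derive span(d,d) via R1 from span(d,g), span(g,d)
round 3: derive span(d,e) via R1 from span(d,g), span(g,e)
round 3: derive span(d,i) via R1 from span(d,g), span(g,i)
round 3: derive span(e,c) via R1 from span(e,j), span(j,c)
round 3: derive span(e,e) via R1 from span(e,j), span(j,e)
round 3: derive span(e,g) via R1 from span(e,d), span(d,g)
round 3: derive span(g,f) via R1 from span(g,c), span(c,f)
round 3: derive span(g,g) via R1 from span(g,d), span(d,g)
round 3: derive span(g,h) via R1 from span(g,c), span(c,h)
round 3: derive span(g,j) via R1 from span(g,d), span(d,j)
round 3: derive span(h,g) via R1 from span(h,d), span(d,g)
round 3: derive span(h,j) via R1 from span(h,d), span(d,j)
round 3: derive span(i,d) via R1 from span(i,e), span(e,d)
round 3: derive span(i,j) via R1 from span(i,e), span(e,j)
round 3: derive span(j,d) via R1 from span(j,e), span(e,d)
round 3: derive span(j,f) via R1 from span(j,c), span(c,f)
round 3: derive span(j,h) via R1 from span(j,c), span(c,h)
round 3: derive span(j,i) via R1 from span(j,c), span(c,i)
round 3: derive span(j,j) via R1 from span(j,e), span(e,j)
round 4: derive span(c,g) via R1 from span(c,d), span(d,g)
round 4: derive span(c,j) via R1 from span(c,d), span(d,j)
round 4: derive span(d,f) via R1 from span(d,c), span(c,f)
round 4: derive span(d,h) via R1 from span(d,c), span(c,h)
round 4: derive span(e,f) via R1 from span(e,c), span(c,f)
round 4: derive span(e,h) via R1 from span(e,c), span(c,h)
round 4: derive span(e,i) via R1 from span(e,c), span(c,i)
round 4: derive span(h,c) via R1 from span(h,d), span(d,c)
round 4: derive span(h,f) via R1 from span(h,g), span(g,f)
round 4: derive span(h,h) via R1 from span(h,g), span(g,h)
round 4: derive span(h,i) via R1 from span(h,d), span(d,i)
round 4: derive span(i,c) via R1 from span(i,d), span(d,c)
round 4: derive span(i,g) via R1 from span(i,d), span(d,g)
round 4: derive span(i,i) via R1 from span(i,d), span(d,i)

span(c,d)  [via R1]
  span(c,h)  [via R1]
    span(c,i)  [via R0]
      parent(c,i)  [fact]
    span(i,h)  [via R0]
      parent(i,h)  [fact]
  span(h,d)  [via R1]
    span(h,e)  [via R0]
      parent(h,e)  [fact]
    span(e,d)  [via R0]
      parent(e,d)  [fact]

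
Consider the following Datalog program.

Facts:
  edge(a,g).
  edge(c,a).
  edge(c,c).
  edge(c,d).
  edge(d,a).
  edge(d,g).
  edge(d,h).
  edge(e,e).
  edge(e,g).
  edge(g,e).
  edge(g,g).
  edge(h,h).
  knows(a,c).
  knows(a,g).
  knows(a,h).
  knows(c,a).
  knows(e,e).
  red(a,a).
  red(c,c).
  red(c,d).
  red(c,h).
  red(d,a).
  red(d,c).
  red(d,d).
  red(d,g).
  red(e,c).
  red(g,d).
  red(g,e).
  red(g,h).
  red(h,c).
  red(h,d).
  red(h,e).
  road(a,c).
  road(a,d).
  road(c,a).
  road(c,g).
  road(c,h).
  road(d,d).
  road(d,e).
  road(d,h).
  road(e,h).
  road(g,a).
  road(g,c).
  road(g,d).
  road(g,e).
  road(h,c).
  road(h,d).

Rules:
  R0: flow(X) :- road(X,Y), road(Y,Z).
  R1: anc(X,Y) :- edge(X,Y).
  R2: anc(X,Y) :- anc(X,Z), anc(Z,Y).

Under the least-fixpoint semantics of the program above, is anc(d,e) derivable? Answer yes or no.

yes

round 1: derive anc(a,g) via R1 from edge(a,g)
round 1: derive anc(c,a) via R1 from edge(c,a)
round 1: derive anc(c,c) via R1 from edge(c,c)
round 1: derive anc(c,d) via R1 from edge(c,d)
round 1: derive anc(d,a) via R1 from edge(d,a)
round 1: derive anc(d,g) via R1 from edge(d,g)
round 1: derive anc(d,h) via R1 from edge(d,h)
round 1: derive anc(e,e) via R1 from edge(e,e)
round 1: derive anc(e,g) via R1 from edge(e,g)
round 1: derive anc(g,e) via R1 from edge(g,e)
round 1: derive anc(g,g) via R1 from edge(g,g)
round 1: derive anc(h,h) via R1 from edge(h,h)
round 2: derive anc(a,e) via R2 from anc(a,g), anc(g,e)
round 2: derive anc(c,g) via R2 from anc(c,a), anc(a,g)
round 2: derive anc(c,h) via R2 from anc(c,d), anc(d,h)
round 2: derive anc(d,e) via R2 from anc(d,g), anc(g,e)
round 3: derive anc(c,e) via R2 from anc(c,a), anc(a,e)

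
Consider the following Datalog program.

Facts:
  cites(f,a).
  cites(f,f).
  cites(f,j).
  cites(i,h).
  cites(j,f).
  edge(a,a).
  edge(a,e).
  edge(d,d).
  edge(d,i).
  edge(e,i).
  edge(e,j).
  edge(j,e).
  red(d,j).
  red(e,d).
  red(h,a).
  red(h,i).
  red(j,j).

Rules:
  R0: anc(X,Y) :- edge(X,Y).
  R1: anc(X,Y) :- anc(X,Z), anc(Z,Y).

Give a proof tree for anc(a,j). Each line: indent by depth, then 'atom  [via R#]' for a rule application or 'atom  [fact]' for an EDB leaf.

round 1: derive anc(a,a) via R0 from edge(a,a)
round 1: derive anc(a,e) via R0 from edge(a,e)
round 1: derive anc(d,d) via R0 from edge(d,d)
round 1: derive anc(d,i) via R0 from edge(d,i)
round 1: derive anc(e,i) via R0 from edge(e,i)
round 1: derive anc(e,j) via R0 from edge(e,j)
round 1: derive anc(j,e) via R0 from edge(j,e)
round 2: derive anc(a,i) via R1 from anc(a,e), anc(e,i)
round 2: derive anc(a,j) via R1 from anc(a,e), anc(e,j)
round 2: derive anc(e,e) via R1 from anc(e,j), anc(j,e)
round 2: derive anc(j,i) via R1 from anc(j,e), anc(e,i)
round 2: derive anc(j,j) via R1 from anc(j,e), anc(e,j)

anc(a,j)  [via R1]
  anc(a,e)  [via R0]
    edge(a,e)  [fact]
  anc(e,j)  [via R0]
    edge(e,j)  [fact]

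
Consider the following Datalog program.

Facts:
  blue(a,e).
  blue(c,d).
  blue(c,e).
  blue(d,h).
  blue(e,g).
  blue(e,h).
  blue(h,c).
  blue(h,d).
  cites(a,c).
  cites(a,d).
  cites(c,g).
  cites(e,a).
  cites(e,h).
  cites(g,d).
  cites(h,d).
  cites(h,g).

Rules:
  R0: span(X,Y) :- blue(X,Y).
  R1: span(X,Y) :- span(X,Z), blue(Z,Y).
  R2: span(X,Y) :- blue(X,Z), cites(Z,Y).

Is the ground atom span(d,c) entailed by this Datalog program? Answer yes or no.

round 1: derive span(a,e) via R0 from blue(a,e)
round 1: derive span(c,d) via R0 from blue(c,d)
round 1: derive span(c,e) via R0 from blue(c,e)
round 1: derive span(d,h) via R0 from blue(d,h)
round 1: derive span(e,g) via R0 from blue(e,g)
round 1: derive span(e,h) via R0 from blue(e,h)
round 1: derive span(h,c) via R0 from blue(h,c)
round 1: derive span(h,d) via R0 from blue(h,d)
round 1: derive span(a,a) via R2 from blue(a,e), cites(e,a)
round 1: derive span(a,h) via R2 from blue(a,e), cites(e,h)
round 1: derive span(c,a) via R2 from blue(c,e), cites(e,a)
round 1: derive span(c,h) via R2 from blue(c,e), cites(e,h)
round 1: derive span(d,d) via R2 from blue(d,h), cites(h,d)
round 1: derive span(d,g) via R2 from blue(d,h), cites(h,g)
round 1: derive span(e,d) via R2 from blue(e,g), cites(g,d)
round 1: derive span(h,g) via R2 from blue(h,c), cites(c,g)
round 2: derive span(a,c) via R1 from span(a,h), blue(h,c)
round 2: derive span(a,d) via R1 from span(a,h), blue(h,d)
round 2: derive span(a,g) via R1 from span(a,e), blue(e,g)
round 2: derive span(c,c) via R1 from span(c,h), blue(h,c)
round 2: derive span(c,g) via R1 from span(c,e), blue(e,g)
round 2: derive span(d,c) via R1 from span(d,h), blue(h,c)
round 2: derive span(e,c) via R1 from span(e,h), blue(h,c)
round 2: derive span(h,e) via R1 from span(h,c), blue(c,e)
round 2: derive span(h,h) via R1 from span(h,d), blue(d,h)
round 3: derive span(d,e) via R1 from span(d,c), blue(c,e)
round 3: derive span(e,e) via R1 from span(e,c), blue(c,e)

yes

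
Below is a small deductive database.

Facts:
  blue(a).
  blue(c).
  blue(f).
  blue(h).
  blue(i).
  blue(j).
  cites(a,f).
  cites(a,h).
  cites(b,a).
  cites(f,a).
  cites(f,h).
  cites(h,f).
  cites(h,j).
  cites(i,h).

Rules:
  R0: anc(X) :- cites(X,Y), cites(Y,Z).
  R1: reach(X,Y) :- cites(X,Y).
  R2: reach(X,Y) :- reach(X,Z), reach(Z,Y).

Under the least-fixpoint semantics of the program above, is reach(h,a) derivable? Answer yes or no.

yes

round 1: derive reach(a,f) via R1 from cites(a,f)
round 1: derive reach(a,h) via R1 from cites(a,h)
round 1: derive reach(b,a) via R1 from cites(b,a)
round 1: derive reach(f,a) via R1 from cites(f,a)
round 1: derive reach(f,h) via R1 from cites(f,h)
round 1: derive reach(h,f) via R1 from cites(h,f)
round 1: derive reach(h,j) via R1 from cites(h,j)
round 1: derive reach(i,h) via R1 from cites(i,h)
round 2: derive reach(a,a) via R2 from reach(a,f), reach(f,a)
round 2: derive reach(a,j) via R2 from reach(a,h), reach(h,j)
round 2: derive reach(b,f) via R2 from reach(b,a), reach(a,f)
round 2: derive reach(b,h) via R2 from reach(b,a), reach(a,h)
round 2: derive reach(f,f) via R2 from reach(f,a), reach(a,f)
round 2: derive reach(f,j) via R2 from reach(f,h), reach(h,j)
round 2: derive reach(h,a) via R2 from reach(h,f), reach(f,a)
round 2: derive reach(h,h) via R2 from reach(h,f), reach(f,h)
round 2: derive reach(i,f) via R2 from reach(i,h), reach(h,f)
round 2: derive reach(i,j) via R2 from reach(i,h), reach(h,j)
round 3: derive reach(b,j) via R2 from reach(b,a), reach(a,j)
round 3: derive reach(i,a) via R2 from reach(i,f), reach(f,a)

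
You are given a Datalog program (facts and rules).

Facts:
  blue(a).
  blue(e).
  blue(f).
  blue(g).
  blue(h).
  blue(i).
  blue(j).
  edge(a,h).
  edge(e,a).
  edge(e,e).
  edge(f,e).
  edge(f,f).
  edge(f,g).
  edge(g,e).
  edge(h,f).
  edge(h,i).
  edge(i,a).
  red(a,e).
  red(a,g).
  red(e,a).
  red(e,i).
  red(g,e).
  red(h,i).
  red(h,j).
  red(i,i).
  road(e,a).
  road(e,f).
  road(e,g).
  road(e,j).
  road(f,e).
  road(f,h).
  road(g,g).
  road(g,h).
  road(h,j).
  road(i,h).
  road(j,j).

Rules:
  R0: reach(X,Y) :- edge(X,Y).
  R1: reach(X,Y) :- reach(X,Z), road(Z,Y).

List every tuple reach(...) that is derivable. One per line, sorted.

round 1: derive reach(a,h) via R0 from edge(a,h)
round 1: derive reach(e,a) via R0 from edge(e,a)
round 1: derive reach(e,e) via R0 from edge(e,e)
round 1: derive reach(f,e) via R0 from edge(f,e)
round 1: derive reach(f,f) via R0 from edge(f,f)
round 1: derive reach(f,g) via R0 from edge(f,g)
round 1: derive reach(g,e) via R0 from edge(g,e)
round 1: derive reach(h,f) via R0 from edge(h,f)
round 1: derive reach(h,i) via R0 from edge(h,i)
round 1: derive reach(i,a) via R0 from edge(i,a)
round 2: derive reach(a,j) via R1 from reach(a,h), road(h,j)
round 2: derive reach(e,f) via R1 from reach(e,e), road(e,f)
round 2: derive reach(e,g) via R1 from reach(e,e), road(e,g)
round 2: derive reach(e,j) via R1 from reach(e,e), road(e,j)
round 2: derive reach(f,a) via R1 from reach(f,e), road(e,a)
round 2: derive reach(f,h) via R1 from reach(f,f), road(f,h)
round 2: derive reach(f,j) via R1 from reach(f,e), road(e,j)
round 2: derive reach(g,a) via R1 from reach(g,e), road(e,a)
round 2: derive reach(g,f) via R1 from reach(g,e), road(e,f)
round 2: derive reach(g,g) via R1 from reach(g,e), road(e,g)
round 2: derive reach(g,j) via R1 from reach(g,e), road(e,j)
round 2: derive reach(h,e) via R1 from reach(h,f), road(f,e)
round 2: derive reach(h,h) via R1 from reach(h,f), road(f,h)
round 3: derive reach(e,h) via R1 from reach(e,f), road(f,h)
round 3: derive reach(g,h) via R1 from reach(g,f), road(f,h)
round 3: derive reach(h,a) via R1 from reach(h,e), road(e,a)
round 3: derive reach(h,g) via R1 from reach(h,e), road(e,g)
round 3: derive reach(h,j) via R1 from reach(h,e), road(e,j)

reach(a,h)
reach(a,j)
reach(e,a)
reach(e,e)
reach(e,f)
reach(e,g)
reach(e,h)
reach(e,j)
reach(f,a)
reach(f,e)
reach(f,f)
reach(f,g)
reach(f,h)
reach(f,j)
reach(g,a)
reach(g,e)
reach(g,f)
reach(g,g)
reach(g,h)
reach(g,j)
reach(h,a)
reach(h,e)
reach(h,f)
reach(h,g)
reach(h,h)
reach(h,i)
reach(h,j)
reach(i,a)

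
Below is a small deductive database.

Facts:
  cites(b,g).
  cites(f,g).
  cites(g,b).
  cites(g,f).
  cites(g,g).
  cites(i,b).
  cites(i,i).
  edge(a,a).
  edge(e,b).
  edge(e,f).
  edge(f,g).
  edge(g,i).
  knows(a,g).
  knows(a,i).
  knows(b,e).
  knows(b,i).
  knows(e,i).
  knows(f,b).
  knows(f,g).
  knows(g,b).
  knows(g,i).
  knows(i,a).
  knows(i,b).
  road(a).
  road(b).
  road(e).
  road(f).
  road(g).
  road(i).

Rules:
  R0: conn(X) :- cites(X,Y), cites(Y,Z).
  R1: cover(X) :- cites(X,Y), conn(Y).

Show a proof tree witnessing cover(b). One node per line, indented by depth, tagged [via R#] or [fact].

round 1: derive conn(b) via R0 from cites(b,g), cites(g,b)
round 1: derive conn(f) via R0 from cites(f,g), cites(g,b)
round 1: derive conn(g) via R0 from cites(g,b), cites(b,g)
round 1: derive conn(i) via R0 from cites(i,b), cites(b,g)
round 2: derive cover(b) via R1 from cites(b,g), conn(g)
round 2: derive cover(f) via R1 from cites(f,g), conn(g)
round 2: derive cover(g) via R1 from cites(g,b), conn(b)
round 2: derive cover(i) via R1 from cites(i,b), conn(b)

cover(b)  [via R1]
  cites(b,g)  [fact]
  conn(g)  [via R0]
    cites(g,b)  [fact]
    cites(b,g)  [fact]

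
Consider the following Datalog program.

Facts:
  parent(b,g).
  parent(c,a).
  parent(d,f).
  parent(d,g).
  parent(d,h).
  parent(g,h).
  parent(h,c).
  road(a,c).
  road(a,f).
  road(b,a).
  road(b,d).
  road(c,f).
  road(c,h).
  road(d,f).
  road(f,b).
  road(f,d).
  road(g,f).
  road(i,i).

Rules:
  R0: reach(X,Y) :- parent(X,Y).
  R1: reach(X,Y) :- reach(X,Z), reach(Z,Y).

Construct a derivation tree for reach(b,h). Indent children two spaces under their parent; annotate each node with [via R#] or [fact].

round 1: derive reach(b,g) via R0 from parent(b,g)
round 1: derive reach(c,a) via R0 from parent(c,a)
round 1: derive reach(d,f) via R0 from parent(d,f)
round 1: derive reach(d,g) via R0 from parent(d,g)
round 1: derive reach(d,h) via R0 from parent(d,h)
round 1: derive reach(g,h) via R0 from parent(g,h)
round 1: derive reach(h,c) via R0 from parent(h,c)
round 2: derive reach(b,h) via R1 from reach(b,g), reach(g,h)
round 2: derive reach(d,c) via R1 from reach(d,h), reach(h,c)
round 2: derive reach(g,c) via R1 from reach(g,h), reach(h,c)
round 2: derive reach(h,a) via R1 from reach(h,c), reach(c,a)
round 3: derive reach(b,a) via R1 from reach(b,h), reach(h,a)
round 3: derive reach(b,c) via R1 from reach(b,g), reach(g,c)
round 3: derive reach(d,a) via R1 from reach(d,c), reach(c,a)
round 3: derive reach(g,a) via R1 from reach(g,c), reach(c,a)

reach(b,h)  [via R1]
  reach(b,g)  [via R0]
    parent(b,g)  [fact]
  reach(g,h)  [via R0]
    parent(g,h)  [fact]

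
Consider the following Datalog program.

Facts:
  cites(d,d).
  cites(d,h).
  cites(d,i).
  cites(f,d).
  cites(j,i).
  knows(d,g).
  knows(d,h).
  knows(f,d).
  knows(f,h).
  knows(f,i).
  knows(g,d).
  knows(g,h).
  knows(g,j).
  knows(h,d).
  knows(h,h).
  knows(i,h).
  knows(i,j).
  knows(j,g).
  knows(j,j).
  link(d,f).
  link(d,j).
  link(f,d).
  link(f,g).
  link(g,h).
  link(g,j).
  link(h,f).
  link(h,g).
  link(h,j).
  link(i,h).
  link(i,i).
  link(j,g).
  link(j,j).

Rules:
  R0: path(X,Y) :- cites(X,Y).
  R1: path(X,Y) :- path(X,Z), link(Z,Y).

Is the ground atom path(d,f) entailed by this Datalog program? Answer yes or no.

yes

round 1: derive path(d,d) via R0 from cites(d,d)
round 1: derive path(d,h) via R0 from cites(d,h)
round 1: derive path(d,i) via R0 from cites(d,i)
round 1: derive path(f,d) via R0 from cites(f,d)
round 1: derive path(j,i) via R0 from cites(j,i)
round 2: derive path(d,f) via R1 from path(d,d), link(d,f)
round 2: derive path(d,g) via R1 from path(d,h), link(h,g)
round 2: derive path(d,j) via R1 from path(d,d), link(d,j)
round 2: derive path(f,f) via R1 from path(f,d), link(d,f)
round 2: derive path(f,j) via R1 from path(f,d), link(d,j)
round 2: derive path(j,h) via R1 from path(j,i), link(i,h)
round 3: derive path(f,g) via R1 from path(f,f), link(f,g)
round 3: derive path(j,f) via R1 from path(j,h), link(h,f)
round 3: derive path(j,g) via R1 from path(j,h), link(h,g)
round 3: derive path(j,j) via R1 from path(j,h), link(h,j)
round 4: derive path(f,h) via R1 from path(f,g), link(g,h)
round 4: derive path(j,d) via R1 from path(j,f), link(f,d)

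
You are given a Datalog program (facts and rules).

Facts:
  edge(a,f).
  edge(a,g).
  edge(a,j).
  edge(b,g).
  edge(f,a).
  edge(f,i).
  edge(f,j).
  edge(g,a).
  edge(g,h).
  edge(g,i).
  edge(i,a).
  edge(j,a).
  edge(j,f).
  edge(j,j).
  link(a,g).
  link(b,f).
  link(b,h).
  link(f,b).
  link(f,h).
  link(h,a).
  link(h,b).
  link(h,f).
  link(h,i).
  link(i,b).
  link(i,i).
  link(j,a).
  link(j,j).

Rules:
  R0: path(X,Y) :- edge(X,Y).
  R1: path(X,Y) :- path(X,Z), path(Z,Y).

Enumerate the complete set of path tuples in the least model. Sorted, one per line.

path(a,a)
path(a,f)
path(a,g)
path(a,h)
path(a,i)
path(a,j)
path(b,a)
path(b,f)
path(b,g)
path(b,h)
path(b,i)
path(b,j)
path(f,a)
path(f,f)
path(f,g)
path(f,h)
path(f,i)
path(f,j)
path(g,a)
path(g,f)
path(g,g)
path(g,h)
path(g,i)
path(g,j)
path(i,a)
path(i,f)
path(i,g)
path(i,h)
path(i,i)
path(i,j)
path(j,a)
path(j,f)
path(j,g)
path(j,h)
path(j,i)
path(j,j)

round 1: derive path(a,f) via R0 from edge(a,f)
round 1: derive path(a,g) via R0 from edge(a,g)
round 1: derive path(a,j) via R0 from edge(a,j)
round 1: derive path(b,g) via R0 from edge(b,g)
round 1: derive path(f,a) via R0 from edge(f,a)
round 1: derive path(f,i) via R0 from edge(f,i)
round 1: derive path(f,j) via R0 from edge(f,j)
round 1: derive path(g,a) via R0 from edge(g,a)
round 1: derive path(g,h) via R0 from edge(g,h)
round 1: derive path(g,i) via R0 from edge(g,i)
round 1: derive path(i,a) via R0 from edge(i,a)
round 1: derive path(j,a) via R0 from edge(j,a)
round 1: derive path(j,f) via R0 from edge(j,f)
round 1: derive path(j,j) via R0 from edge(j,j)
round 2: derive path(a,a) via R1 from path(a,f), path(f,a)
round 2: derive path(a,h) via R1 from path(a,g), path(g,h)
round 2: derive path(a,i) via R1 from path(a,f), path(f,i)
round 2: derive path(b,a) via R1 from path(b,g), path(g,a)
round 2: derive path(b,h) via R1 from path(b,g), path(g,h)
round 2: derive path(b,i) via R1 from path(b,g), path(g,i)
round 2: derive path(f,f) via R1 from path(f,a), path(a,f)
round 2: derive path(f,g) via R1 from path(f,a), path(a,g)
round 2: derive path(g,f) via R1 from path(g,a), path(a,f)
round 2: derive path(g,g) via R1 from path(g,a), path(a,g)
round 2: derive path(g,j) via R1 from path(g,a), path(a,j)
round 2: derive path(i,f) via R1 from path(i,a), path(a,f)
round 2: derive path(i,g) via R1 from path(i,a), path(a,g)
round 2: derive path(i,j) via R1 from path(i,a), path(a,j)
round 2: derive path(j,g) via R1 from path(j,a), path(a,g)
round 2: derive path(j,i) via R1 from path(j,f), path(f,i)
round 3: derive path(b,f) via R1 from path(b,a), path(a,f)
round 3: derive path(b,j) via R1 from path(b,a), path(a,j)
round 3: derive path(f,h) via R1 from path(f,a), path(a,h)
round 3: derive path(i,h) via R1 from path(i,a), path(a,h)
round 3: derive path(i,i) via R1 from path(i,a), path(a,i)
round 3: derive path(j,h) via R1 from path(j,a), path(a,h)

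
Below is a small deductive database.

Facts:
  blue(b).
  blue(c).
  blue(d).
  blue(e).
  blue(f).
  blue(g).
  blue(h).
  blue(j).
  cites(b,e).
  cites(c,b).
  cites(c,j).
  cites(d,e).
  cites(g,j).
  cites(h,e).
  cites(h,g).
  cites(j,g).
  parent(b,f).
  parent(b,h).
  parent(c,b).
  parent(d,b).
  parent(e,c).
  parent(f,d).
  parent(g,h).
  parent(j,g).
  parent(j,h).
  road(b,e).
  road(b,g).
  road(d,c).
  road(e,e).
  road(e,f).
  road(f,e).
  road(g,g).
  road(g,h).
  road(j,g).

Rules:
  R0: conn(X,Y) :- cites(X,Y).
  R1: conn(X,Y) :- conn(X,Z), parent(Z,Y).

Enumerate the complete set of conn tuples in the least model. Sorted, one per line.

conn(b,b)
conn(b,c)
conn(b,d)
conn(b,e)
conn(b,f)
conn(b,h)
conn(c,b)
conn(c,d)
conn(c,f)
conn(c,g)
conn(c,h)
conn(c,j)
conn(d,b)
conn(d,c)
conn(d,d)
conn(d,e)
conn(d,f)
conn(d,h)
conn(g,g)
conn(g,h)
conn(g,j)
conn(h,b)
conn(h,c)
conn(h,d)
conn(h,e)
conn(h,f)
conn(h,g)
conn(h,h)
conn(j,g)
conn(j,h)

round 1: derive conn(b,e) via R0 from cites(b,e)
round 1: derive conn(c,b) via R0 from cites(c,b)
round 1: derive conn(c,j) via R0 from cites(c,j)
round 1: derive conn(d,e) via R0 from cites(d,e)
round 1: derive conn(g,j) via R0 from cites(g,j)
round 1: derive conn(h,e) via R0 from cites(h,e)
round 1: derive conn(h,g) via R0 from cites(h,g)
round 1: derive conn(j,g) via R0 from cites(j,g)
round 2: derive conn(b,c) via R1 from conn(b,e), parent(e,c)
round 2: derive conn(c,f) via R1 from conn(c,b), parent(b,f)
round 2: derive conn(c,g) via R1 from conn(c,j), parent(j,g)
round 2: derive conn(c,h) via R1 from conn(c,b), parent(b,h)
round 2: derive conn(d,c) via R1 from conn(d,e), parent(e,c)
round 2: derive conn(g,g) via R1 from conn(g,j), parent(j,g)
round 2: derive conn(g,h) via R1 from conn(g,j), parent(j,h)
round 2: derive conn(h,c) via R1 from conn(h,e), parent(e,c)
round 2: derive conn(h,h) via R1 from conn(h,g), parent(g,h)
round 2: derive conn(j,h) via R1 from conn(j,g), parent(g,h)
round 3: derive conn(b,b) via R1 from conn(b,c), parent(c,b)
round 3: derive conn(c,d) via R1 from conn(c,f), parent(f,d)
round 3: derive conn(d,b) via R1 from conn(d,c), parent(c,b)
round 3: derive conn(h,b) via R1 from conn(h,c), parent(c,b)
round 4: derive conn(b,f) via R1 from conn(b,b), parent(b,f)
round 4: derive conn(b,h) via R1 from conn(b,b), parent(b,h)
round 4: derive conn(d,f) via R1 from conn(d,b), parent(b,f)
round 4: derive conn(d,h) via R1 from conn(d,b), parent(b,h)
round 4: derive conn(h,f) via R1 from conn(h,b), parent(b,f)
round 5: derive conn(b,d) via R1 from conn(b,f), parent(f,d)
round 5: derive conn(d,d) via R1 from conn(d,f), parent(f,d)
round 5: derive conn(h,d) via R1 from conn(h,f), parent(f,d)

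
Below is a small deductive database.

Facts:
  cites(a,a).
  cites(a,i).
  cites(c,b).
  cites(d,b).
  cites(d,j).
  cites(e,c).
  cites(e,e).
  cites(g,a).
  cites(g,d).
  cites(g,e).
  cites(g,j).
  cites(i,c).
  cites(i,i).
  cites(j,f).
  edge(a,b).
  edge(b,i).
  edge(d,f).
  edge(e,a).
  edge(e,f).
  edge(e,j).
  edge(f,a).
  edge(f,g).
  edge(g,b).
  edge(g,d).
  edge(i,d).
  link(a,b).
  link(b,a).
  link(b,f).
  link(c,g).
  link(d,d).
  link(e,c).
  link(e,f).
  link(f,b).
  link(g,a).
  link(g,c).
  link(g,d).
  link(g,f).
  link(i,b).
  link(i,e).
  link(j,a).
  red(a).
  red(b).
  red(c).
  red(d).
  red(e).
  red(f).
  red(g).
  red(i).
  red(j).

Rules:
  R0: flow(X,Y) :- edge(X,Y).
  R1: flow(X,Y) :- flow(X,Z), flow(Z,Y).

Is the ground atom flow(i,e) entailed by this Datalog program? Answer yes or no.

round 1: derive flow(a,b) via R0 from edge(a,b)
round 1: derive flow(b,i) via R0 from edge(b,i)
round 1: derive flow(d,f) via R0 from edge(d,f)
round 1: derive flow(e,a) via R0 from edge(e,a)
round 1: derive flow(e,f) via R0 from edge(e,f)
round 1: derive flow(e,j) via R0 from edge(e,j)
round 1: derive flow(f,a) via R0 from edge(f,a)
round 1: derive flow(f,g) via R0 from edge(f,g)
round 1: derive flow(g,b) via R0 from edge(g,b)
round 1: derive flow(g,d) via R0 from edge(g,d)
round 1: derive flow(i,d) via R0 from edge(i,d)
round 2: derive flow(a,i) via R1 from flow(a,b), flow(b,i)
round 2: derive flow(b,d) via R1 from flow(b,i), flow(i,d)
round 2: derive flow(d,a) via R1 from flow(d,f), flow(f,a)
round 2: derive flow(d,g) via R1 from flow(d,f), flow(f,g)
round 2: derive flow(e,b) via R1 from flow(e,a), flow(a,b)
round 2: derive flow(e,g) via R1 from flow(e,f), flow(f,g)
round 2: derive flow(f,b) via R1 from flow(f,a), flow(a,b)
round 2: derive flow(f,d) via R1 from flow(f,g), flow(g,d)
round 2: derive flow(g,f) via R1 from flow(g,d), flow(d,f)
round 2: derive flow(g,i) via R1 from flow(g,b), flow(b,i)
round 2: derive flow(i,f) via R1 from flow(i,d), flow(d,f)
round 3: derive flow(a,d) via R1 from flow(a,b), flow(b,d)
round 3: derive flow(a,f) via R1 from flow(a,i), flow(i,f)
round 3: derive flow(b,a) via R1 from flow(b,d), flow(d,a)
round 3: derive flow(b,f) via R1 from flow(b,d), flow(d,f)
round 3: derive flow(b,g) via R1 from flow(b,d), flow(d,g)
round 3: derive flow(d,b) via R1 from flow(d,a), flow(a,b)
round 3: derive flow(d,d) via R1 from flow(d,f), flow(f,d)
round 3: derive flow(d,i) via R1 from flow(d,a), flow(a,i)
round 3: derive flow(e,d) via R1 from flow(e,b), flow(b,d)
round 3: derive flow(e,i) via R1 from flow(e,a), flow(a,i)
round 3: derive flow(f,f) via R1 from flow(f,d), flow(d,f)
round 3: derive flow(f,i) via R1 from flow(f,a), flow(a,i)
round 3: derive flow(g,a) via R1 from flow(g,d), flow(d,a)
round 3: derive flow(g,g) via R1 from flow(g,d), flow(d,g)
round 3: derive flow(i,a) via R1 from flow(i,d), flow(d,a)
round 3: derive flow(i,b) via R1 from flow(i,f), flow(f,b)
round 3: derive flow(i,g) via R1 from flow(i,d), flow(d,g)
round 4: derive flow(a,a) via R1 from flow(a,b), flow(b,a)
round 4: derive flow(a,g) via R1 from flow(a,b), flow(b,g)
round 4: derive flow(b,b) via R1 from flow(b,a), flow(a,b)
round 4: derive flow(i,i) via R1 from flow(i,a), flow(a,i)

no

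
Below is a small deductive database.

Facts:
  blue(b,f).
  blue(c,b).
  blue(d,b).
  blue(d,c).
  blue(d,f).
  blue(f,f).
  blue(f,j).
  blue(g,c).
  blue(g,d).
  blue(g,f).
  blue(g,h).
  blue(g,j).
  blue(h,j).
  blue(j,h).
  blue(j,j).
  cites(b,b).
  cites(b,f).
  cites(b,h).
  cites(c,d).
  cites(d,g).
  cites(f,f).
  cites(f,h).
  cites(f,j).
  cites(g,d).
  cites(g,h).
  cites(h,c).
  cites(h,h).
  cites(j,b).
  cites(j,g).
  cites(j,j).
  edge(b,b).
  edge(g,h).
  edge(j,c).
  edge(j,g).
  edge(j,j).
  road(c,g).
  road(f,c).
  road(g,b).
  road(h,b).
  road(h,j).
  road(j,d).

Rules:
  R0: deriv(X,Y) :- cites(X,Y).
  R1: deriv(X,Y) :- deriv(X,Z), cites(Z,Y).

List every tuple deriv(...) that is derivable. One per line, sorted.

deriv(b,b)
deriv(b,c)
deriv(b,d)
deriv(b,f)
deriv(b,g)
deriv(b,h)
deriv(b,j)
deriv(c,c)
deriv(c,d)
deriv(c,g)
deriv(c,h)
deriv(d,c)
deriv(d,d)
deriv(d,g)
deriv(d,h)
deriv(f,b)
deriv(f,c)
deriv(f,d)
deriv(f,f)
deriv(f,g)
deriv(f,h)
deriv(f,j)
deriv(g,c)
deriv(g,d)
deriv(g,g)
deriv(g,h)
deriv(h,c)
deriv(h,d)
deriv(h,g)
deriv(h,h)
deriv(j,b)
deriv(j,c)
deriv(j,d)
deriv(j,f)
deriv(j,g)
deriv(j,h)
deriv(j,j)

round 1: derive deriv(b,b) via R0 from cites(b,b)
round 1: derive deriv(b,f) via R0 from cites(b,f)
round 1: derive deriv(b,h) via R0 from cites(b,h)
round 1: derive deriv(c,d) via R0 from cites(c,d)
round 1: derive deriv(d,g) via R0 from cites(d,g)
round 1: derive deriv(f,f) via R0 from cites(f,f)
round 1: derive deriv(f,h) via R0 from cites(f,h)
round 1: derive deriv(f,j) via R0 from cites(f,j)
round 1: derive deriv(g,d) via R0 from cites(g,d)
round 1: derive deriv(g,h) via R0 from cites(g,h)
round 1: derive deriv(h,c) via R0 from cites(h,c)
round 1: derive deriv(h,h) via R0 from cites(h,h)
round 1: derive deriv(j,b) via R0 from cites(j,b)
round 1: derive deriv(j,g) via R0 from cites(j,g)
round 1: derive deriv(j,j) via R0 from cites(j,j)
round 2: derive deriv(b,c) via R1 from deriv(b,h), cites(h,c)
round 2: derive deriv(b,j) via R1 from deriv(b,f), cites(f,j)
round 2: derive deriv(c,g) via R1 from deriv(c,d), cites(d,g)
round 2: derive deriv(d,d) via R1 from deriv(d,g), cites(g,d)
round 2: derive deriv(d,h) via R1 from deriv(d,g), cites(g,h)
round 2: derive deriv(f,b) via R1 from deriv(f,j), cites(j,b)
round 2: derive deriv(f,c) via R1 from deriv(f,h), cites(h,c)
round 2: derive deriv(f,g) via R1 from deriv(f,j), cites(j,g)
round 2: derive deriv(g,c) via R1 from deriv(g,h), cites(h,c)
round 2: derive deriv(g,g) via R1 from deriv(g,d), cites(d,g)
round 2: derive deriv(h,d) via R1 from deriv(h,c), cites(c,d)
round 2: derive deriv(j,d) via R1 from deriv(j,g), cites(g,d)
round 2: derive deriv(j,f) via R1 from deriv(j,b), cites(b,f)
round 2: derive deriv(j,h) via R1 from deriv(j,b), cites(b,h)
round 3: derive deriv(b,d) via R1 from deriv(b,c), cites(c,d)
round 3: derive deriv(b,g) via R1 from deriv(b,j), cites(j,g)
round 3: derive deriv(c,h) via R1 from deriv(c,g), cites(g,h)
round 3: derive deriv(d,c) via R1 from deriv(d,h), cites(h,c)
round 3: derive deriv(f,d) via R1 from deriv(f,c), cites(c,d)
round 3: derive deriv(h,g) via R1 from deriv(h,d), cites(d,g)
round 3: derive deriv(j,c) via R1 from deriv(j,h), cites(h,c)
round 4: derive deriv(c,c) via R1 from deriv(c,h), cites(h,c)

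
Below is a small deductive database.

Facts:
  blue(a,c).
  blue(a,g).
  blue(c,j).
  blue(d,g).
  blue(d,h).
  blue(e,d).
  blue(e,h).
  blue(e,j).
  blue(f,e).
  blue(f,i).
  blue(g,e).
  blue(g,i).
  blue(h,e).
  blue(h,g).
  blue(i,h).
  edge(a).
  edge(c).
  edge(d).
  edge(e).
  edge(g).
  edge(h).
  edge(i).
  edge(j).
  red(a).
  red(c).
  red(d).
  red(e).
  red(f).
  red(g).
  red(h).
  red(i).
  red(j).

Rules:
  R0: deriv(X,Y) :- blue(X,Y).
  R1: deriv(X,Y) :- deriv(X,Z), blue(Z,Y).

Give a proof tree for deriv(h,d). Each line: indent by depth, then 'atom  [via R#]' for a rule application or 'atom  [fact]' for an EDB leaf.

round 1: derive deriv(a,c) via R0 from blue(a,c)
round 1: derive deriv(a,g) via R0 from blue(a,g)
round 1: derive deriv(c,j) via R0 from blue(c,j)
round 1: derive deriv(d,g) via R0 from blue(d,g)
round 1: derive deriv(d,h) via R0 from blue(d,h)
round 1: derive deriv(e,d) via R0 from blue(e,d)
round 1: derive deriv(e,h) via R0 from blue(e,h)
round 1: derive deriv(e,j) via R0 from blue(e,j)
round 1: derive deriv(f,e) via R0 from blue(f,e)
round 1: derive deriv(f,i) via R0 from blue(f,i)
round 1: derive deriv(g,e) via R0 from blue(g,e)
round 1: derive deriv(g,i) via R0 from blue(g,i)
round 1: derive deriv(h,e) via R0 from blue(h,e)
round 1: derive deriv(h,g) via R0 from blue(h,g)
round 1: derive deriv(i,h) via R0 from blue(i,h)
round 2: derive deriv(a,e) via R1 from deriv(a,g), blue(g,e)
round 2: derive deriv(a,i) via R1 from deriv(a,g), blue(g,i)
round 2: derive deriv(a,j) via R1 from deriv(a,c), blue(c,j)
round 2: derive deriv(d,e) via R1 from deriv(d,g), blue(g,e)
round 2: derive deriv(d,i) via R1 from deriv(d,g), blue(g,i)
round 2: derive deriv(e,e) via R1 from deriv(e,h), blue(h,e)
round 2: derive deriv(e,g) via R1 from deriv(e,d), blue(d,g)
round 2: derive deriv(f,d) via R1 from deriv(f,e), blue(e,d)
round 2: derive deriv(f,h) via R1 from deriv(f,e), blue(e,h)
round 2: derive deriv(f,j) via R1 from deriv(f,e), blue(e,j)
round 2: derive deriv(g,d) via R1 from deriv(g,e), blue(e,d)
round 2: derive deriv(g,h) via R1 from deriv(g,e), blue(e,h)
round 2: derive deriv(g,j) via R1 from deriv(g,e), blue(e,j)
round 2: derive deriv(h,d) via R1 from deriv(h,e), blue(e,d)
round 2: derive deriv(h,h) via R1 from deriv(h,e), blue(e,h)
round 2: derive deriv(h,i) via R1 from deriv(h,g), blue(g,i)
round 2: derive deriv(h,j) via R1 from deriv(h,e), blue(e,j)
round 2: derive deriv(i,e) via R1 from deriv(i,h), blue(h,e)
round 2: derive deriv(i,g) via R1 from deriv(i,h), blue(h,g)
round 3: derive deriv(a,d) via R1 from deriv(a,e), blue(e,d)
round 3: derive deriv(a,h) via R1 from deriv(a,e), blue(e,h)
round 3: derive deriv(d,d) via R1 from deriv(d,e), blue(e,d)
round 3: derive deriv(d,j) via R1 from deriv(d,e), blue(e,j)
round 3: derive deriv(e,i) via R1 from deriv(e,g), blue(g,i)
round 3: derive deriv(f,g) via R1 from deriv(f,d), blue(d,g)
round 3: derive deriv(g,g) via R1 from deriv(g,d), blue(d,g)
round 3: derive deriv(i,d) via R1 from deriv(i,e), blue(e,d)
round 3: derive deriv(i,i) via R1 from deriv(i,g), blue(g,i)
round 3: derive deriv(i,j) via R1 from deriv(i,e), blue(e,j)

deriv(h,d)  [via R1]
  deriv(h,e)  [via R0]
    blue(h,e)  [fact]
  blue(e,d)  [fact]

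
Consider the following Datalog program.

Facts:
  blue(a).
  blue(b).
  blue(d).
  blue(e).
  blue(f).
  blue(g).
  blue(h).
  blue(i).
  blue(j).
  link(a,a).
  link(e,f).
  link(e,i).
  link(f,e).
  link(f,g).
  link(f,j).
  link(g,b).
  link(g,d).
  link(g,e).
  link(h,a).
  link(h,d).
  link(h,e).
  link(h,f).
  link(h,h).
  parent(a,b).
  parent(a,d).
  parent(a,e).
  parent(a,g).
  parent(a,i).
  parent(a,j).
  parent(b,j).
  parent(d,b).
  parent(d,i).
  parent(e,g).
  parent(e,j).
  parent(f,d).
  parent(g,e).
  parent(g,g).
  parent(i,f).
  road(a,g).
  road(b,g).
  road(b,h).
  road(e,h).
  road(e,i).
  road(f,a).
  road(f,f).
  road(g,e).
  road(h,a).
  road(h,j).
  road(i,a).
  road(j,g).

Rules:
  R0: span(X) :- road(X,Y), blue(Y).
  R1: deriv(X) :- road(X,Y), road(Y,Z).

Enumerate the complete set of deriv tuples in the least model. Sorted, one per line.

deriv(a)
deriv(b)
deriv(e)
deriv(f)
deriv(g)
deriv(h)
deriv(i)
deriv(j)

round 1: derive deriv(a) via R1 from road(a,g), road(g,e)
round 1: derive deriv(b) via R1 from road(b,g), road(g,e)
round 1: derive deriv(e) via R1 from road(e,h), road(h,a)
round 1: derive deriv(f) via R1 from road(f,a), road(a,g)
round 1: derive deriv(g) via R1 from road(g,e), road(e,h)
round 1: derive deriv(h) via R1 from road(h,a), road(a,g)
round 1: derive deriv(i) via R1 from road(i,a), road(a,g)
round 1: derive deriv(j) via R1 from road(j,g), road(g,e)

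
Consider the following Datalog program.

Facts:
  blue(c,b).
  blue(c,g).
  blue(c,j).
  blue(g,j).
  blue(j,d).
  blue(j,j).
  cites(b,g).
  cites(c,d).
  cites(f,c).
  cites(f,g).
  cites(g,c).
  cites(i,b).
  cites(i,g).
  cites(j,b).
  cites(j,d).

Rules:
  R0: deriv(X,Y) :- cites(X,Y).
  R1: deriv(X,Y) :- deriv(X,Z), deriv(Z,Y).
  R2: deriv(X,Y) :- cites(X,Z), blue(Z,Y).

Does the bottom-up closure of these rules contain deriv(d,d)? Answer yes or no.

no

round 1: derive deriv(b,g) via R0 from cites(b,g)
round 1: derive deriv(c,d) via R0 from cites(c,d)
round 1: derive deriv(f,c) via R0 from cites(f,c)
round 1: derive deriv(f,g) via R0 from cites(f,g)
round 1: derive deriv(g,c) via R0 from cites(g,c)
round 1: derive deriv(i,b) via R0 from cites(i,b)
round 1: derive deriv(i,g) via R0 from cites(i,g)
round 1: derive deriv(j,b) via R0 from cites(j,b)
round 1: derive deriv(j,d) via R0 from cites(j,d)
round 1: derive deriv(b,j) via R2 from cites(b,g), blue(g,j)
round 1: derive deriv(f,b) via R2 from cites(f,c), blue(c,b)
round 1: derive deriv(f,j) via R2 from cites(f,c), blue(c,j)
round 1: derive deriv(g,b) via R2 from cites(g,c), blue(c,b)
round 1: derive deriv(g,g) via R2 from cites(g,c), blue(c,g)
round 1: derive deriv(g,j) via R2 from cites(g,c), blue(c,j)
round 1: derive deriv(i,j) via R2 from cites(i,g), blue(g,j)
round 2: derive deriv(b,b) via R1 from deriv(b,g), deriv(g,b)
round 2: derive deriv(b,c) via R1 from deriv(b,g), deriv(g,c)
round 2: derive deriv(b,d) via R1 from deriv(b,j), deriv(j,d)
round 2: derive deriv(f,d) via R1 from deriv(f,c), deriv(c,d)
round 2: derive deriv(g,d) via R1 from deriv(g,c), deriv(c,d)
round 2: derive deriv(i,c) via R1 from deriv(i,g), deriv(g,c)
round 2: derive deriv(i,d) via R1 from deriv(i,j), deriv(j,d)
round 2: derive deriv(j,g) via R1 from deriv(j,b), deriv(b,g)
round 2: derive deriv(j,j) via R1 from deriv(j,b), deriv(b,j)
round 3: derive deriv(j,c) via R1 from deriv(j,b), deriv(b,c)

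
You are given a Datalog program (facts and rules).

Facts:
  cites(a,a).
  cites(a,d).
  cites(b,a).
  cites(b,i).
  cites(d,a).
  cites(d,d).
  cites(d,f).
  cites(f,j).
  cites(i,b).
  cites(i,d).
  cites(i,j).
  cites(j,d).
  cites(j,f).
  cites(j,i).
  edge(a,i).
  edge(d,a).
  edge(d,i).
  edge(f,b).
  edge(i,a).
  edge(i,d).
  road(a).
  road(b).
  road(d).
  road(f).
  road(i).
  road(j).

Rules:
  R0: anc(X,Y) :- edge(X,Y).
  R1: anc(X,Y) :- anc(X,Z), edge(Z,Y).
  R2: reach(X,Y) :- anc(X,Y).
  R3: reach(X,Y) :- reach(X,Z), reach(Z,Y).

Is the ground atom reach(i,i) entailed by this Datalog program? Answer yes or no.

round 1: derive anc(a,i) via R0 from edge(a,i)
round 1: derive anc(d,a) via R0 from edge(d,a)
round 1: derive anc(d,i) via R0 from edge(d,i)
round 1: derive anc(f,b) via R0 from edge(f,b)
round 1: derive anc(i,a) via R0 from edge(i,a)
round 1: derive anc(i,d) via R0 from edge(i,d)
round 2: derive anc(a,a) via R1 from anc(a,i), edge(i,a)
round 2: derive anc(a,d) via R1 from anc(a,i), edge(i,d)
round 2: derive anc(d,d) via R1 from anc(d,i), edge(i,d)
round 2: derive anc(i,i) via R1 from anc(i,a), edge(a,i)
round 2: derive reach(a,i) via R2 from anc(a,i)
round 2: derive reach(d,a) via R2 from anc(d,a)
round 2: derive reach(d,i) via R2 from anc(d,i)
round 2: derive reach(f,b) via R2 from anc(f,b)
round 2: derive reach(i,a) via R2 from anc(i,a)
round 2: derive reach(i,d) via R2 from anc(i,d)
round 3: derive reach(a,a) via R2 from anc(a,a)
round 3: derive reach(a,d) via R2 from anc(a,d)
round 3: derive reach(d,d) via R2 from anc(d,d)
round 3: derive reach(i,i) via R2 from anc(i,i)

yes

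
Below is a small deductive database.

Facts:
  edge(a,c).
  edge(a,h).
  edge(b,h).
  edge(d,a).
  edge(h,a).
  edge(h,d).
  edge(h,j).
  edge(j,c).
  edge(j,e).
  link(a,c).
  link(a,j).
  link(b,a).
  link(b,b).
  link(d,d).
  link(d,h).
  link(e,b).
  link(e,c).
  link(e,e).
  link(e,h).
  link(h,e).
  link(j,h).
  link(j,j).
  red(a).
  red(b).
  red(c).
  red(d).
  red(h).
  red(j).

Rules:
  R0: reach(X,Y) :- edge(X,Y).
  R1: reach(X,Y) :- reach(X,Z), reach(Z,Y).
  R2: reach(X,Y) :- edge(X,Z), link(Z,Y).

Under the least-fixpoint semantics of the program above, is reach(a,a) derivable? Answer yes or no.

yes

round 1: derive reach(a,c) via R0 from edge(a,c)
round 1: derive reach(a,h) via R0 from edge(a,h)
round 1: derive reach(b,h) via R0 from edge(b,h)
round 1: derive reach(d,a) via R0 from edge(d,a)
round 1: derive reach(h,a) via R0 from edge(h,a)
round 1: derive reach(h,d) via R0 from edge(h,d)
round 1: derive reach(h,j) via R0 from edge(h,j)
round 1: derive reach(j,c) via R0 from edge(j,c)
round 1: derive reach(j,e) via R0 from edge(j,e)
round 1: derive reach(a,e) via R2 from edge(a,h), link(h,e)
round 1: derive reach(b,e) via R2 from edge(b,h), link(h,e)
round 1: derive reach(d,c) via R2 from edge(d,a), link(a,c)
round 1: derive reach(d,j) via R2 from edge(d,a), link(a,j)
round 1: derive reach(h,c) via R2 from edge(h,a), link(a,c)
round 1: derive reach(h,h) via R2 from edge(h,d), link(d,h)
round 1: derive reach(j,b) via R2 from edge(j,e), link(e,b)
round 1: derive reach(j,h) via R2 from edge(j,e), link(e,h)
round 2: derive reach(a,a) via R1 from reach(a,h), reach(h,a)
round 2: derive reach(a,d) via R1 from reach(a,h), reach(h,d)
round 2: derive reach(a,j) via R1 from reach(a,h), reach(h,j)
round 2: derive reach(b,a) via R1 from reach(b,h), reach(h,a)
round 2: derive reach(b,c) via R1 from reach(b,h), reach(h,c)
round 2: derive reach(b,d) via R1 from reach(b,h), reach(h,d)
round 2: derive reach(b,j) via R1 from reach(b,h), reach(h,j)
round 2: derive reach(d,b) via R1 from reach(d,j), reach(j,b)
round 2: derive reach(d,e) via R1 from reach(d,a), reach(a,e)
round 2: derive reach(d,h) via R1 from reach(d,a), reach(a,h)
round 2: derive reach(h,b) via R1 from reach(h,j), reach(j,b)
round 2: derive reach(h,e) via R1 from reach(h,a), reach(a,e)
round 2: derive reach(j,a) via R1 from reach(j,h), reach(h,a)
round 2: derive reach(j,d) via R1 from reach(j,h), reach(h,d)
round 2: derive reach(j,j) via R1 from reach(j,h), reach(h,j)
round 3: derive reach(a,b) via R1 from reach(a,d), reach(d,b)
round 3: derive reach(b,b) via R1 from reach(b,d), reach(d,b)
round 3: derive reach(d,d) via R1 from reach(d,a), reach(a,d)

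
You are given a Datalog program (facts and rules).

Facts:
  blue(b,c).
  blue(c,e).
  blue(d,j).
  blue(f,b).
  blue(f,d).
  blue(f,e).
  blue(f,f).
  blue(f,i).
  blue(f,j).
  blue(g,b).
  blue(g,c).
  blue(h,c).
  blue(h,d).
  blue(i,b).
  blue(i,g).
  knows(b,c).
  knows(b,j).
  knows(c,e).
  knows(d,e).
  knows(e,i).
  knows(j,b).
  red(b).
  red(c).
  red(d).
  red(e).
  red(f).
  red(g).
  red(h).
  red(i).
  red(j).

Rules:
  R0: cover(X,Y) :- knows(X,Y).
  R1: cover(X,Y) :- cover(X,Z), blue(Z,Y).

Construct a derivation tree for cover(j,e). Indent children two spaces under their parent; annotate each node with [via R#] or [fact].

cover(j,e)  [via R1]
  cover(j,c)  [via R1]
    cover(j,b)  [via R0]
      knows(j,b)  [fact]
    blue(b,c)  [fact]
  blue(c,e)  [fact]

round 1: derive cover(b,c) via R0 from knows(b,c)
round 1: derive cover(b,j) via R0 from knows(b,j)
round 1: derive cover(c,e) via R0 from knows(c,e)
round 1: derive cover(d,e) via R0 from knows(d,e)
round 1: derive cover(e,i) via R0 from knows(e,i)
round 1: derive cover(j,b) via R0 from knows(j,b)
round 2: derive cover(b,e) via R1 from cover(b,c), blue(c,e)
round 2: derive cover(e,b) via R1 from cover(e,i), blue(i,b)
round 2: derive cover(e,g) via R1 from cover(e,i), blue(i,g)
round 2: derive cover(j,c) via R1 from cover(j,b), blue(b,c)
round 3: derive cover(e,c) via R1 from cover(e,b), blue(b,c)
round 3: derive cover(j,e) via R1 from cover(j,c), blue(c,e)
round 4: derive cover(e,e) via R1 from cover(e,c), blue(c,e)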